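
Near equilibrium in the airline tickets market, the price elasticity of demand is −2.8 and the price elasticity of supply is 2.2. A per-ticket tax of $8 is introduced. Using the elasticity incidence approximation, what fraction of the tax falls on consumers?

Incidence ratio: consumers' share ≈ εs / (εs + |εd|) = 2.2 / (2.2 + 2.8) = 0.44.
Supply is the less elastic side, so consumers bear the smaller share.

Consumers' share ≈ 0.44.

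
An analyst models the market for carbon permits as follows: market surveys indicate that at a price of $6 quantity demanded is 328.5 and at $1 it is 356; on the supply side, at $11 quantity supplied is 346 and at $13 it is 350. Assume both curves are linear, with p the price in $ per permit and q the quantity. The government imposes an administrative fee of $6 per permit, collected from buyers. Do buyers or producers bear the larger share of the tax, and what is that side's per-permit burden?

Producers bear the larger share: $4.4 per permit.

Demand slope: (356 − 328.5)/(1 − 6) = -5.5, so qd = 361.5 − 5.5p.
Supply slope: (350 − 346)/(13 − 11) = 2, so qs = 2p + 324.
Before the tax: set 361.5 − 5.5p = 2p + 324 → p* = $5, q* = 334.
With the tax collected from buyers, demand (in seller-price terms) shifts: qd = 361.5 − 5.5(p + 6).
Solving gives q = 325.2 with buyers paying $6.6 and producers receiving $0.6 (the $6 wedge).
Per-permit burden: buyers $1.6, producers $4.4.
Producers take the larger share because supply is less price-elastic here (demand slope 5.5 vs supply slope 2).
The less price-elastic side of the market bears the larger share of a per-unit tax.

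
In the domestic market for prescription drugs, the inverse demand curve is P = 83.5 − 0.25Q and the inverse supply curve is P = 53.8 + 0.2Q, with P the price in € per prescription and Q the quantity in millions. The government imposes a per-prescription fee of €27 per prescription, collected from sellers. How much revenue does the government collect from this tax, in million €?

Inverting to Q(P) form: Qd = 334 − 4P; Qs = 5P − 269.
Without the tax, 334 − 4P = 5P − 269 gives 9P = 603, so P* = €67 and Q* = 66.
With the tax collected from sellers, supply shifts: Qs = 5(P − 27) − 269.
New equilibrium: buyers pay €82, sellers receive €55, Q = 6. (Wedge: Pb − Ps = 27.)
Revenue = t · Q = 27 · 6 = €162.

Tax revenue = €162 million.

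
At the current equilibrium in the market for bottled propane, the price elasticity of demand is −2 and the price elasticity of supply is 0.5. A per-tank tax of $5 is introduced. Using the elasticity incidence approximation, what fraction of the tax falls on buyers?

Buyers' share ≈ 0.2.

Incidence ratio: buyers' share ≈ εs / (εs + |εd|) = 0.5 / (0.5 + 2) = 0.2.
Supply is the less elastic side, so buyers bear the smaller share.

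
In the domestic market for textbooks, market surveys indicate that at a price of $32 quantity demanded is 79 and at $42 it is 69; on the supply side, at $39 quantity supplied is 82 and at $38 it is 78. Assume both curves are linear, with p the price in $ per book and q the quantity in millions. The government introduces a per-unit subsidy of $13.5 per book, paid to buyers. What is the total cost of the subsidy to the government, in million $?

Government outlay = $1144.8 million.

Demand slope: (69 − 79)/(42 − 32) = -1, so qd = 111 − p.
Supply slope: (78 − 82)/(38 − 39) = 4, so qs = 4p − 74.
Without the subsidy, 111 − p = 4p − 74 gives 5p = 185, so p* = $37 and q* = 74.
With a per-unit subsidy paid to buyers, each effectively pays p − 13.5, so demand becomes qd = 111 − (p − 13.5).
Solving gives q = 84.8 with buyers paying $26.2 and producers receiving $39.7 (the $13.5 wedge).
Outlay = t · Q = 13.5 · 84.8 = $1144.8.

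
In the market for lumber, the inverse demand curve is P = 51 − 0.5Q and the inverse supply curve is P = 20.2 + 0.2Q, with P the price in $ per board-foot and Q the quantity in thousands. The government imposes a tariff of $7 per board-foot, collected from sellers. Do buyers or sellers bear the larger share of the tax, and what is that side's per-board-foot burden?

Inverting to Q(P) form: Qd = 102 − 2P; Qs = 5P − 101.
Without the tax, 102 − 2P = 5P − 101 gives 7P = 203, so P* = $29 and Q* = 44.
With the tax collected from sellers, supply shifts: Qs = 5(P − 7) − 101.
Solving gives Q = 34 with buyers paying $34 and sellers receiving $27 (the $7 wedge).
Per-board-foot burden: buyers $5, sellers $2.
Buyers take the larger share because demand is less price-elastic here (demand slope 2 vs supply slope 5).

Buyers bear the larger share: $5 per board-foot.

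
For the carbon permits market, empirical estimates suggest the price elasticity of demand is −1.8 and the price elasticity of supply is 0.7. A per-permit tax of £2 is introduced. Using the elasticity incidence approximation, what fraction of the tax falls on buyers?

Incidence ratio: buyers' share ≈ εs / (εs + |εd|) = 0.7 / (0.7 + 1.8) = 0.28.
Supply is the less elastic side, so buyers bear the smaller share.

Buyers' share ≈ 0.28.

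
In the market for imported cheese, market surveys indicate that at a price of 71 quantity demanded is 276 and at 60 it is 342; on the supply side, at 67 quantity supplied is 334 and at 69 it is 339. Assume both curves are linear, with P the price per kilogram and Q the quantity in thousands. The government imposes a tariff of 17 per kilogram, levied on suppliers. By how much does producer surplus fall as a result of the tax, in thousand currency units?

Producer surplus falls by 3708 thousand.

Demand slope: (342 − 276)/(60 − 71) = -6, so Qd = 702 − 6P.
Supply slope: (339 − 334)/(69 − 67) = 2.5, so Qs = 2.5P + 166.5.
Without the tax, 702 − 6P = 2.5P + 166.5 gives 8.5P = 535.5, so P* = 63 and Q* = 324.
With the tax collected from suppliers, supply shifts: Qs = 2.5(P − 17) + 166.5.
Solving gives Q = 294 with buyers paying 68 and suppliers receiving 51 (the 17 wedge).
ΔPS is the trapezoid between Q = 294 and Q = 324 of height 12: ½ · (324 + 294) · 12 = 3708.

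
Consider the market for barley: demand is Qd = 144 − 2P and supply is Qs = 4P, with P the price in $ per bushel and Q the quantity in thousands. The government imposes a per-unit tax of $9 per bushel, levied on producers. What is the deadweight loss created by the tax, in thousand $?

Deadweight loss = $54 thousand.

Without the tax, 144 − 2P = 4P gives 6P = 144, so P* = $24 and Q* = 96.
With the tax collected from producers, supply shifts: Qs = 4(P − 9).
Solving gives Q = 84 with buyers paying $30 and producers receiving $21 (the $9 wedge).
Quantity falls by |ΔQ| = |96 − 84| = 12.
DWL = ½ · t · |ΔQ| = ½ · 9 · 12 = $54.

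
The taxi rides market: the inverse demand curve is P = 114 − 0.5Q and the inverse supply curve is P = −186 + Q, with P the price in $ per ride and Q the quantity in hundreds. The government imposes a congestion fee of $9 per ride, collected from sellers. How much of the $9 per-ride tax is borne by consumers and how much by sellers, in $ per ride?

Inverting to Q(P) form: Qd = 228 − 2P; Qs = P + 186.
Without the tax, 228 − 2P = P + 186 gives 3P = 42, so P* = $14 and Q* = 200.
With the tax collected from sellers, supply shifts: Qs = (P − 9) + 186.
New equilibrium: consumers pay $17, sellers receive $8, Q = 194. (Wedge: Pb − Ps = 9.)
Burden on consumers: $3; on sellers: $6. (They sum to $9.)
The less price-elastic side of the market bears the larger share of a per-unit tax.

Consumers bear $3 per ride; sellers bear $6 per ride.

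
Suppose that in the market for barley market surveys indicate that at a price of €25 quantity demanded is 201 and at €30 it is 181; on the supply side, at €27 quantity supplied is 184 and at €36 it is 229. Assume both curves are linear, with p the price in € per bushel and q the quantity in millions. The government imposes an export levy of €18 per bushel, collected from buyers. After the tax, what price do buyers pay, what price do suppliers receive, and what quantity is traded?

Buyers pay €38; suppliers receive €20; quantity = 149.

Demand slope: (181 − 201)/(30 − 25) = -4, so qd = 301 − 4p.
Supply slope: (229 − 184)/(36 − 27) = 5, so qs = 5p + 49.
Before the tax: set 301 − 4p = 5p + 49 → p* = €28, q* = 189.
With the tax collected from buyers, demand (in seller-price terms) shifts: qd = 301 − 4(p + 18).
Solving gives q = 149 with buyers paying €38 and suppliers receiving €20 (the €18 wedge).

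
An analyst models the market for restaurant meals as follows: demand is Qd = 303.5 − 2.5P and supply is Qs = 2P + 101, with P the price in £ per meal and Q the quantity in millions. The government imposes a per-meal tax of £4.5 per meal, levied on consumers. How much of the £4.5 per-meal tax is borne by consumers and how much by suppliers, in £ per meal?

Consumers bear £2 per meal; suppliers bear £2.5 per meal.

Without the tax, 303.5 − 2.5P = 2P + 101 gives 4.5P = 202.5, so P* = £45 and Q* = 191.
With the tax collected from consumers, demand (in seller-price terms) shifts: Qd = 303.5 − 2.5(P + 4.5).
Solving gives Q = 186 with consumers paying £47 and suppliers receiving £42.5 (the £4.5 wedge).
Burden on consumers: £2; on suppliers: £2.5. (They sum to £4.5.)
The less price-elastic side of the market bears the larger share of a per-unit tax.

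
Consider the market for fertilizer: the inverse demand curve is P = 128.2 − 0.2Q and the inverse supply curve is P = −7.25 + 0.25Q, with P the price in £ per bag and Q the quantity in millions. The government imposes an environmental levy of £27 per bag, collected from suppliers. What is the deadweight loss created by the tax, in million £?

Deadweight loss = £810 million.

Inverting to Q(P) form: Qd = 641 − 5P; Qs = 4P + 29.
Before the tax: set 641 − 5P = 4P + 29 → P* = £68, Q* = 301.
With the tax collected from suppliers, supply shifts: Qs = 4(P − 27) + 29.
New equilibrium: consumers pay £80, suppliers receive £53, Q = 241. (Wedge: Pb − Ps = 27.)
Quantity falls by |ΔQ| = |301 − 241| = 60.
DWL = ½ · t · |ΔQ| = ½ · 27 · 60 = £810.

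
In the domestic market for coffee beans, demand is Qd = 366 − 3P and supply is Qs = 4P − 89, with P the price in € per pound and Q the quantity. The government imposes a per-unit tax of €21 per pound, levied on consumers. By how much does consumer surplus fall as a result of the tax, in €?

Before the tax: set 366 − 3P = 4P − 89 → P* = €65, Q* = 171.
With the tax collected from consumers, demand (in seller-price terms) shifts: Qd = 366 − 3(P + 21).
Solving gives Q = 135 with consumers paying €77 and producers receiving €56 (the €21 wedge).
ΔCS is the trapezoid between Q = 135 and Q = 171 of height €12: ½ · (171 + 135) · 12 = €1836.

Consumer surplus falls by €1836.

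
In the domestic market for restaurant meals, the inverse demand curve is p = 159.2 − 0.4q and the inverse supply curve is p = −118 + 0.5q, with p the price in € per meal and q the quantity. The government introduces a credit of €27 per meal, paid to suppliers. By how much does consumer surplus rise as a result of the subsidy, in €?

Consumer surplus rises by €3876.

Inverting to q(p) form: qd = 398 − 2.5p; qs = 2p + 236.
Before the subsidy: set 398 − 2.5p = 2p + 236 → p* = €36, q* = 308.
With a per-unit subsidy paid to suppliers, each receives p + 27 per unit sold, so supply becomes qs = 2(p + 27) + 236.
New equilibrium: buyers pay €24, suppliers receive €51, q = 338. (Wedge: pb − ps = −27.)
ΔCS is the trapezoid between Q = 338 and Q = 308 of height €12: ½ · (308 + 338) · 12 = €3876.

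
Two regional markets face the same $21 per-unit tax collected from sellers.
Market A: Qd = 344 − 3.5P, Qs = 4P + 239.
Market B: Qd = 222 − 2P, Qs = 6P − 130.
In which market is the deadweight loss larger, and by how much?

Market A, by $80.85.

Market A: pre-tax P* = $14, Q* = 295; post-tax Q = 255.8; deadweight loss = $411.6.
Market B: pre-tax P* = $44, Q* = 134; post-tax Q = 102.5; deadweight loss = $330.75.
Difference: $411.6 vs $330.75 → market A is larger by $80.85.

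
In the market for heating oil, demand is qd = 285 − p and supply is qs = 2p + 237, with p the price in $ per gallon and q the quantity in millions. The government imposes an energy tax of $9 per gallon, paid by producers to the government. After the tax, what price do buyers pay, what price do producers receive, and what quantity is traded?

Without the tax, 285 − p = 2p + 237 gives 3p = 48, so p* = $16 and q* = 269.
With the tax collected from producers, supply shifts: qs = 2(p − 9) + 237.
Solving gives q = 263 with buyers paying $22 and producers receiving $13 (the $9 wedge).

Buyers pay $22; producers receive $13; quantity = 263.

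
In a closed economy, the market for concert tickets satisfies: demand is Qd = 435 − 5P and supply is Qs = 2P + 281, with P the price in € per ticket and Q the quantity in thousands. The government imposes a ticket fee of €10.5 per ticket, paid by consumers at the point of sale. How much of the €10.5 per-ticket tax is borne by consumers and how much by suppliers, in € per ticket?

Before the tax: set 435 − 5P = 2P + 281 → P* = €22, Q* = 325.
With the tax collected from consumers, demand (in seller-price terms) shifts: Qd = 435 − 5(P + 10.5).
Solving gives Q = 310 with consumers paying €25 and suppliers receiving €14.5 (the €10.5 wedge).
Burden on consumers: €3; on suppliers: €7.5. (They sum to €10.5.)
The less price-elastic side of the market bears the larger share of a per-unit tax.

Consumers bear €3 per ticket; suppliers bear €7.5 per ticket.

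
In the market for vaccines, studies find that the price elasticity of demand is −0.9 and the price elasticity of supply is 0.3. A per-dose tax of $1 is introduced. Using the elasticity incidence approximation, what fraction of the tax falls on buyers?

Buyers' share ≈ 0.25.

Incidence ratio: buyers' share ≈ εs / (εs + |εd|) = 0.3 / (0.3 + 0.9) = 0.25.
Supply is the less elastic side, so buyers bear the smaller share.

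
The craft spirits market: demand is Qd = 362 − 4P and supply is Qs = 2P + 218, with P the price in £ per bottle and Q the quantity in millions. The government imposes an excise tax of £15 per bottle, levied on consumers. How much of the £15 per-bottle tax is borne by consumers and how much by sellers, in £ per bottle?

Consumers bear £5 per bottle; sellers bear £10 per bottle.

Before the tax: set 362 − 4P = 2P + 218 → P* = £24, Q* = 266.
With the tax collected from consumers, demand (in seller-price terms) shifts: Qd = 362 − 4(P + 15).
Solving gives Q = 246 with consumers paying £29 and sellers receiving £14 (the £15 wedge).
Burden on consumers: £5; on sellers: £10. (They sum to £15.)
The less price-elastic side of the market bears the larger share of a per-unit tax.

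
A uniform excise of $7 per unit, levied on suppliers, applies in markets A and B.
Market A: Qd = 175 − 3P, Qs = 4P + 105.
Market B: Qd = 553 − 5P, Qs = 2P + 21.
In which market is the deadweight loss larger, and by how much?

Market A: pre-tax P* = $10, Q* = 145; post-tax Q = 133; deadweight loss = $42.
Market B: pre-tax P* = $76, Q* = 173; post-tax Q = 163; deadweight loss = $35.
Difference: $42 vs $35 → market A is larger by $7.

Market A, by $7.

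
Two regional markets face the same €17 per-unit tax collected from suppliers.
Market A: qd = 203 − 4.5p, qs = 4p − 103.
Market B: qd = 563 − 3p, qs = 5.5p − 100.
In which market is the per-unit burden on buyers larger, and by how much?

Market A: pre-tax p* = €36, q* = 41; post-tax q = 5; per-unit burden on buyers = €8.
Market B: pre-tax p* = €78, q* = 329; post-tax q = 296; per-unit burden on buyers = €11.
Difference: €8 vs €11 → market B is larger by €3.

Market B, by €3.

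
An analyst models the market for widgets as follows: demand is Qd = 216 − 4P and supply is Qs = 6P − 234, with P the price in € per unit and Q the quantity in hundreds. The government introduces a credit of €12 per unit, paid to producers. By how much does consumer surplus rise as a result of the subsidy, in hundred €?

Consumer surplus rises by €362.88 hundred.

Without the subsidy, 216 − 4P = 6P − 234 gives 10P = 450, so P* = €45 and Q* = 36.
With a per-unit subsidy paid to producers, each receives P + 12 per unit sold, so supply becomes Qs = 6(P + 12) − 234.
New equilibrium: buyers pay €37.8, producers receive €49.8, Q = 64.8. (Wedge: Pb − Ps = −12.)
ΔCS is the trapezoid between Q = 64.8 and Q = 36 of height €7.2: ½ · (36 + 64.8) · 7.2 = €362.88.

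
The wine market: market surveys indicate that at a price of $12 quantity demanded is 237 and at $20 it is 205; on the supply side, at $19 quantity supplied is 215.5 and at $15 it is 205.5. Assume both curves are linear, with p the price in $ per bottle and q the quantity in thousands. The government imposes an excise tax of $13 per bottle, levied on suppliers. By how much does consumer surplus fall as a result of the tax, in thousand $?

Consumer surplus falls by $1015 thousand.

Demand slope: (205 − 237)/(20 − 12) = -4, so qd = 285 − 4p.
Supply slope: (205.5 − 215.5)/(15 − 19) = 2.5, so qs = 2.5p + 168.
Without the tax, 285 − 4p = 2.5p + 168 gives 6.5p = 117, so p* = $18 and q* = 213.
With the tax collected from suppliers, supply shifts: qs = 2.5(p − 13) + 168.
New equilibrium: consumers pay $23, suppliers receive $10, q = 193. (Wedge: pb − ps = 13.)
ΔCS is the trapezoid between Q = 193 and Q = 213 of height $5: ½ · (213 + 193) · 5 = $1015.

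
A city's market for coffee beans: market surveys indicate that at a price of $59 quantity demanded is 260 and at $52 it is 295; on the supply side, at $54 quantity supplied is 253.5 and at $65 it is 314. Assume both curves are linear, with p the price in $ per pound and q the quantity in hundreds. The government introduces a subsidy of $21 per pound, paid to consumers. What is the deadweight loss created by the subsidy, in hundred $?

Deadweight loss = $577.5 hundred.

Demand slope: (295 − 260)/(52 − 59) = -5, so qd = 555 − 5p.
Supply slope: (314 − 253.5)/(65 − 54) = 5.5, so qs = 5.5p − 43.5.
Before the subsidy: set 555 − 5p = 5.5p − 43.5 → p* = $57, q* = 270.
With a per-unit subsidy paid to consumers, each effectively pays p − 21, so demand becomes qd = 555 − 5(p − 21).
New equilibrium: consumers pay $46, suppliers receive $67, q = 325. (Wedge: pb − ps = −21.)
Quantity rises by |ΔQ| = |270 − 325| = 55.
DWL = ½ · t · |ΔQ| = ½ · 21 · 55 = $577.5.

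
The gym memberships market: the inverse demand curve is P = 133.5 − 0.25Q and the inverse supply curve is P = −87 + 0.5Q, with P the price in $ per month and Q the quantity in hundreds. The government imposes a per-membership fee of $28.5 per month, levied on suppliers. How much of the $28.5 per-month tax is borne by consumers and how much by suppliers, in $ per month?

Consumers bear $9.5 per month; suppliers bear $19 per month.

Rewrite in direct form: Qd = 534 − 4P and Qs = 2P + 174.
Without the tax, 534 − 4P = 2P + 174 gives 6P = 360, so P* = $60 and Q* = 294.
With the tax collected from suppliers, supply shifts: Qs = 2(P − 28.5) + 174.
New equilibrium: consumers pay $69.5, suppliers receive $41, Q = 256. (Wedge: Pb − Ps = 28.5.)
Burden on consumers: $9.5; on suppliers: $19. (They sum to $28.5.)
The less price-elastic side of the market bears the larger share of a per-unit tax.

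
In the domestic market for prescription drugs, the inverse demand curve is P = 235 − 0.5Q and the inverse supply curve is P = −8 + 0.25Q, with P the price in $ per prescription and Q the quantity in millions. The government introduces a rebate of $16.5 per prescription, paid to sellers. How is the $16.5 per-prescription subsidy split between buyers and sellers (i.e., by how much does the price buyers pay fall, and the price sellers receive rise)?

Buyers gain $11 per prescription; sellers gain $5.5 per prescription.

Rewrite in direct form: Qd = 470 − 2P and Qs = 4P + 32.
Before the subsidy: set 470 − 2P = 4P + 32 → P* = $73, Q* = 324.
With a per-unit subsidy paid to sellers, each receives P + 16.5 per unit sold, so supply becomes Qs = 4(P + 16.5) + 32.
New equilibrium: buyers pay $62, sellers receive $78.5, Q = 346. (Wedge: Pb − Ps = −16.5.)
Gain to buyers: $11; to sellers: $5.5. (They sum to $16.5.)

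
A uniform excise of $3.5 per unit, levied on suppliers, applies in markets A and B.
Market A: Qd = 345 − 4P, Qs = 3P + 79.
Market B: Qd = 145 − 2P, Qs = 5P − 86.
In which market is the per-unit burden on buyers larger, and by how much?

Market A: pre-tax P* = $38, Q* = 193; post-tax Q = 187; per-unit burden on buyers = $1.5.
Market B: pre-tax P* = $33, Q* = 79; post-tax Q = 74; per-unit burden on buyers = $2.5.
Difference: $1.5 vs $2.5 → market B is larger by $1.

Market B, by $1.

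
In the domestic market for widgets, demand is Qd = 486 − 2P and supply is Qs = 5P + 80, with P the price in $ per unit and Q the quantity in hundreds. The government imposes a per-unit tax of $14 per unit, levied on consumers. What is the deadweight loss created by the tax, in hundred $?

Without the tax, 486 − 2P = 5P + 80 gives 7P = 406, so P* = $58 and Q* = 370.
With the tax collected from consumers, demand (in seller-price terms) shifts: Qd = 486 − 2(P + 14).
Solving gives Q = 350 with consumers paying $68 and producers receiving $54 (the $14 wedge).
Quantity falls by |ΔQ| = |370 − 350| = 20.
DWL = ½ · t · |ΔQ| = ½ · 14 · 20 = $140.

Deadweight loss = $140 hundred.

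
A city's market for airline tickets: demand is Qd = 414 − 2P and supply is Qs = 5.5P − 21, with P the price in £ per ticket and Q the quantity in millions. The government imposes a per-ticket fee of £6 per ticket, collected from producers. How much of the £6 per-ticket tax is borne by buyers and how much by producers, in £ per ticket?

Before the tax: set 414 − 2P = 5.5P − 21 → P* = £58, Q* = 298.
With the tax collected from producers, supply shifts: Qs = 5.5(P − 6) − 21.
Solving gives Q = 289.2 with buyers paying £62.4 and producers receiving £56.4 (the £6 wedge).
Burden on buyers: £4.4; on producers: £1.6. (They sum to £6.)

Buyers bear £4.4 per ticket; producers bear £1.6 per ticket.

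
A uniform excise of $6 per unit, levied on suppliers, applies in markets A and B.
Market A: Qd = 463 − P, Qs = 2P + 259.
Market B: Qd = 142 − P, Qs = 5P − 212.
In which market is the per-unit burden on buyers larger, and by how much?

Market A: pre-tax P* = $68, Q* = 395; post-tax Q = 391; per-unit burden on buyers = $4.
Market B: pre-tax P* = $59, Q* = 83; post-tax Q = 78; per-unit burden on buyers = $5.
Difference: $4 vs $5 → market B is larger by $1.

Market B, by $1.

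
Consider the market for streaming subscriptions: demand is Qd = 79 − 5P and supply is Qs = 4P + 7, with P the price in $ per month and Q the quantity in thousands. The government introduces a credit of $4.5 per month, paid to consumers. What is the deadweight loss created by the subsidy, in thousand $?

Before the subsidy: set 79 − 5P = 4P + 7 → P* = $8, Q* = 39.
With a per-unit subsidy paid to consumers, each effectively pays P − 4.5, so demand becomes Qd = 79 − 5(P − 4.5).
New equilibrium: consumers pay $6, sellers receive $10.5, Q = 49. (Wedge: Pb − Ps = −4.5.)
Quantity rises by |ΔQ| = |39 − 49| = 10.
DWL = ½ · t · |ΔQ| = ½ · 4.5 · 10 = $22.5.

Deadweight loss = $22.5 thousand.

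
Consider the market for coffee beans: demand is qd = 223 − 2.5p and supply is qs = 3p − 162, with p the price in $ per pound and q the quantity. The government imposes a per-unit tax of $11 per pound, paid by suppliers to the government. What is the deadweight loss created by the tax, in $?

Before the tax: set 223 − 2.5p = 3p − 162 → p* = $70, q* = 48.
With the tax collected from suppliers, supply shifts: qs = 3(p − 11) − 162.
New equilibrium: consumers pay $76, suppliers receive $65, q = 33. (Wedge: pb − ps = 11.)
Quantity falls by |ΔQ| = |48 − 33| = 15.
DWL = ½ · t · |ΔQ| = ½ · 11 · 15 = $82.5.

Deadweight loss = $82.5.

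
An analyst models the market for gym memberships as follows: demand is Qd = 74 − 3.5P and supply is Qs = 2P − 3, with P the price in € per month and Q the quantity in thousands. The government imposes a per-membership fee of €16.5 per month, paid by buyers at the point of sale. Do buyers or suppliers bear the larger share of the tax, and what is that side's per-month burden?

Suppliers bear the larger share: €10.5 per month.

Before the tax: set 74 − 3.5P = 2P − 3 → P* = €14, Q* = 25.
With the tax collected from buyers, demand (in seller-price terms) shifts: Qd = 74 − 3.5(P + 16.5).
New equilibrium: buyers pay €20, suppliers receive €3.5, Q = 4. (Wedge: Pb − Ps = 16.5.)
Per-month burden: buyers €6, suppliers €10.5.
Suppliers take the larger share because supply is less price-elastic here (demand slope 3.5 vs supply slope 2).
The less price-elastic side of the market bears the larger share of a per-unit tax.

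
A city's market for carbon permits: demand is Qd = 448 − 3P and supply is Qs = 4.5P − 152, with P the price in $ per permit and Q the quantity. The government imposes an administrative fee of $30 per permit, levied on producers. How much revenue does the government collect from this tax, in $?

Tax revenue = $4620.

Before the tax: set 448 − 3P = 4.5P − 152 → P* = $80, Q* = 208.
With the tax collected from producers, supply shifts: Qs = 4.5(P − 30) − 152.
Solving gives Q = 154 with buyers paying $98 and producers receiving $68 (the $30 wedge).
Revenue = t · Q = 30 · 154 = $4620.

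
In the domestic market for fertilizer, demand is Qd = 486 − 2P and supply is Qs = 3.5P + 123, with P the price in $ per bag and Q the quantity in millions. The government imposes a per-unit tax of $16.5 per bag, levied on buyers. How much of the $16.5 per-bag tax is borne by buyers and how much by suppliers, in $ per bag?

Buyers bear $10.5 per bag; suppliers bear $6 per bag.

Before the tax: set 486 − 2P = 3.5P + 123 → P* = $66, Q* = 354.
With the tax collected from buyers, demand (in seller-price terms) shifts: Qd = 486 − 2(P + 16.5).
Solving gives Q = 333 with buyers paying $76.5 and suppliers receiving $60 (the $16.5 wedge).
Burden on buyers: $10.5; on suppliers: $6. (They sum to $16.5.)
The less price-elastic side of the market bears the larger share of a per-unit tax.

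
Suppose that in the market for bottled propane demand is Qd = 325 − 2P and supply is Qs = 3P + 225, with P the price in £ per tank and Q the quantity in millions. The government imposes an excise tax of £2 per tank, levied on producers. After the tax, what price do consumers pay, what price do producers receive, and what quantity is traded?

Consumers pay £21.2; producers receive £19.2; quantity = 282.6.

Before the tax: set 325 − 2P = 3P + 225 → P* = £20, Q* = 285.
With the tax collected from producers, supply shifts: Qs = 3(P − 2) + 225.
Solving gives Q = 282.6 with consumers paying £21.2 and producers receiving £19.2 (the £2 wedge).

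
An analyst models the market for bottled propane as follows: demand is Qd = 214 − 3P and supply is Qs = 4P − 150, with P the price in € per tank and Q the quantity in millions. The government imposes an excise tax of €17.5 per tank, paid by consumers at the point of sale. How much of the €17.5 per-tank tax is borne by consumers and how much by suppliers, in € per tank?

Before the tax: set 214 − 3P = 4P − 150 → P* = €52, Q* = 58.
With the tax collected from consumers, demand (in seller-price terms) shifts: Qd = 214 − 3(P + 17.5).
New equilibrium: consumers pay €62, suppliers receive €44.5, Q = 28. (Wedge: Pb − Ps = 17.5.)
Burden on consumers: €10; on suppliers: €7.5. (They sum to €17.5.)
The less price-elastic side of the market bears the larger share of a per-unit tax.

Consumers bear €10 per tank; suppliers bear €7.5 per tank.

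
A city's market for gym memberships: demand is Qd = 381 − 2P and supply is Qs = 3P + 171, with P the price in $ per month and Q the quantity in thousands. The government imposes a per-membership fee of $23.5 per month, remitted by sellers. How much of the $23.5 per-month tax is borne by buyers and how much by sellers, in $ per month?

Before the tax: set 381 − 2P = 3P + 171 → P* = $42, Q* = 297.
With the tax collected from sellers, supply shifts: Qs = 3(P − 23.5) + 171.
New equilibrium: buyers pay $56.1, sellers receive $32.6, Q = 268.8. (Wedge: Pb − Ps = 23.5.)
Burden on buyers: $14.1; on sellers: $9.4. (They sum to $23.5.)

Buyers bear $14.1 per month; sellers bear $9.4 per month.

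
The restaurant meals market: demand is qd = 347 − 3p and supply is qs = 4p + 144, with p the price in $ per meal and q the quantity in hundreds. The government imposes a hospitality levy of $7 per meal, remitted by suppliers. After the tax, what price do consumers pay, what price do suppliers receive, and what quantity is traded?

Consumers pay $33; suppliers receive $26; quantity = 248.

Before the tax: set 347 − 3p = 4p + 144 → p* = $29, q* = 260.
With the tax collected from suppliers, supply shifts: qs = 4(p − 7) + 144.
Solving gives q = 248 with consumers paying $33 and suppliers receiving $26 (the $7 wedge).
The less price-elastic side of the market bears the larger share of a per-unit tax.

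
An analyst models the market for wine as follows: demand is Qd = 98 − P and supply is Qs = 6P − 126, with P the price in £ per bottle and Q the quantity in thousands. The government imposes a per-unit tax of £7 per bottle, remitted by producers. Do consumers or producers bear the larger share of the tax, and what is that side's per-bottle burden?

Consumers bear the larger share: £6 per bottle.

Without the tax, 98 − P = 6P − 126 gives 7P = 224, so P* = £32 and Q* = 66.
With the tax collected from producers, supply shifts: Qs = 6(P − 7) − 126.
Solving gives Q = 60 with consumers paying £38 and producers receiving £31 (the £7 wedge).
Per-bottle burden: consumers £6, producers £1.
Consumers take the larger share because demand is less price-elastic here (demand slope 1 vs supply slope 6).
The less price-elastic side of the market bears the larger share of a per-unit tax.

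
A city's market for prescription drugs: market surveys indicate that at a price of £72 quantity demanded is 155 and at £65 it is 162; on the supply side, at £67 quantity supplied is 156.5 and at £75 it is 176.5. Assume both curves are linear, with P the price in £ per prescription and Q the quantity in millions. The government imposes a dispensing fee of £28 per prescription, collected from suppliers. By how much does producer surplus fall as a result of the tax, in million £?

Demand slope: (162 − 155)/(65 − 72) = -1, so Qd = 227 − P.
Supply slope: (176.5 − 156.5)/(75 − 67) = 2.5, so Qs = 2.5P − 11.
Without the tax, 227 − P = 2.5P − 11 gives 3.5P = 238, so P* = £68 and Q* = 159.
With the tax collected from suppliers, supply shifts: Qs = 2.5(P − 28) − 11.
Solving gives Q = 139 with buyers paying £88 and suppliers receiving £60 (the £28 wedge).
ΔPS is the trapezoid between Q = 139 and Q = 159 of height £8: ½ · (159 + 139) · 8 = £1192.

Producer surplus falls by £1192 million.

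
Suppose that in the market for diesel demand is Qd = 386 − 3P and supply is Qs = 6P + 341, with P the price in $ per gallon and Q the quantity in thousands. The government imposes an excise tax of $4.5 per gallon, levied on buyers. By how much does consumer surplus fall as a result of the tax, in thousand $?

Consumer surplus falls by $1099.5 thousand.

Without the tax, 386 − 3P = 6P + 341 gives 9P = 45, so P* = $5 and Q* = 371.
With the tax collected from buyers, demand (in seller-price terms) shifts: Qd = 386 − 3(P + 4.5).
Solving gives Q = 362 with buyers paying $8 and sellers receiving $3.5 (the $4.5 wedge).
ΔCS is the trapezoid between Q = 362 and Q = 371 of height $3: ½ · (371 + 362) · 3 = $1099.5.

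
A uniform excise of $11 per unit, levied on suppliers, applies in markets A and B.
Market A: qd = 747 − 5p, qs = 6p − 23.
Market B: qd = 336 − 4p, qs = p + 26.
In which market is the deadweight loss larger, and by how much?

Market A, by $116.6.

Market A: pre-tax p* = $70, q* = 397; post-tax q = 367; deadweight loss = $165.
Market B: pre-tax p* = $62, q* = 88; post-tax q = 79.2; deadweight loss = $48.4.
Difference: $165 vs $48.4 → market A is larger by $116.6.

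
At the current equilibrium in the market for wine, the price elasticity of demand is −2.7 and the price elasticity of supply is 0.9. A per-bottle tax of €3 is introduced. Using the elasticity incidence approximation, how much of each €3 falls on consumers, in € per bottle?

Consumers bear ≈ €0.75 per bottle.

Incidence ratio: consumers' share ≈ εs / (εs + |εd|) = 0.9 / (0.9 + 2.7) = 0.25.
So consumers bear ≈ 0.25 × €3 = €0.75; producers bear €2.25.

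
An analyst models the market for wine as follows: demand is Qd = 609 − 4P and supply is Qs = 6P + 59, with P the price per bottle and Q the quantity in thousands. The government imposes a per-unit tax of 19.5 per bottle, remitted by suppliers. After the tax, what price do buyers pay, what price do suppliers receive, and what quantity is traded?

Buyers pay 66.7; suppliers receive 47.2; quantity = 342.2.

Before the tax: set 609 − 4P = 6P + 59 → P* = 55, Q* = 389.
With the tax collected from suppliers, supply shifts: Qs = 6(P − 19.5) + 59.
Solving gives Q = 342.2 with buyers paying 66.7 and suppliers receiving 47.2 (the 19.5 wedge).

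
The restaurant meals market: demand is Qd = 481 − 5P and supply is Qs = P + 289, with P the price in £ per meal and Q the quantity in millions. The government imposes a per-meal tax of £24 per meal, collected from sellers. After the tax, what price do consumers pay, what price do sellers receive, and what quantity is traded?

Without the tax, 481 − 5P = P + 289 gives 6P = 192, so P* = £32 and Q* = 321.
With the tax collected from sellers, supply shifts: Qs = (P − 24) + 289.
Solving gives Q = 301 with consumers paying £36 and sellers receiving £12 (the £24 wedge).
The less price-elastic side of the market bears the larger share of a per-unit tax.

Consumers pay £36; sellers receive £12; quantity = 301.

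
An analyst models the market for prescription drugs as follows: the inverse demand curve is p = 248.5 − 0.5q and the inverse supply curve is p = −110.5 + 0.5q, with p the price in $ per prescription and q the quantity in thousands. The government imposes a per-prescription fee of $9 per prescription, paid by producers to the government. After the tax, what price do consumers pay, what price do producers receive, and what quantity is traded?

Rewrite in direct form: qd = 497 − 2p and qs = 2p + 221.
Without the tax, 497 − 2p = 2p + 221 gives 4p = 276, so p* = $69 and q* = 359.
With the tax collected from producers, supply shifts: qs = 2(p − 9) + 221.
Solving gives q = 350 with consumers paying $73.5 and producers receiving $64.5 (the $9 wedge).
The less price-elastic side of the market bears the larger share of a per-unit tax.

Consumers pay $73.5; producers receive $64.5; quantity = 350.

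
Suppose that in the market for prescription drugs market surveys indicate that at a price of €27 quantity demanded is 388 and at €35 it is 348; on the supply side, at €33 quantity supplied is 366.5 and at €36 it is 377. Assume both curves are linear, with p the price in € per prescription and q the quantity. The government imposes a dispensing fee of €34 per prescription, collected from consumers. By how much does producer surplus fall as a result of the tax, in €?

Demand slope: (348 − 388)/(35 − 27) = -5, so qd = 523 − 5p.
Supply slope: (377 − 366.5)/(36 − 33) = 3.5, so qs = 3.5p + 251.
Without the tax, 523 − 5p = 3.5p + 251 gives 8.5p = 272, so p* = €32 and q* = 363.
With the tax collected from consumers, demand (in seller-price terms) shifts: qd = 523 − 5(p + 34).
Solving gives q = 293 with consumers paying €46 and producers receiving €12 (the €34 wedge).
ΔPS is the trapezoid between Q = 293 and Q = 363 of height €20: ½ · (363 + 293) · 20 = €6560.

Producer surplus falls by €6560.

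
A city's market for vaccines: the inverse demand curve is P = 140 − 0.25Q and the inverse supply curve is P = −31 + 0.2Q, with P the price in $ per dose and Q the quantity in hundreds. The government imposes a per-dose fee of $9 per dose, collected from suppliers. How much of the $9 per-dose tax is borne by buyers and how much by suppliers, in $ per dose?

Buyers bear $5 per dose; suppliers bear $4 per dose.

Inverting to Q(P) form: Qd = 560 − 4P; Qs = 5P + 155.
Without the tax, 560 − 4P = 5P + 155 gives 9P = 405, so P* = $45 and Q* = 380.
With the tax collected from suppliers, supply shifts: Qs = 5(P − 9) + 155.
New equilibrium: buyers pay $50, suppliers receive $41, Q = 360. (Wedge: Pb − Ps = 9.)
Burden on buyers: $5; on suppliers: $4. (They sum to $9.)
The less price-elastic side of the market bears the larger share of a per-unit tax.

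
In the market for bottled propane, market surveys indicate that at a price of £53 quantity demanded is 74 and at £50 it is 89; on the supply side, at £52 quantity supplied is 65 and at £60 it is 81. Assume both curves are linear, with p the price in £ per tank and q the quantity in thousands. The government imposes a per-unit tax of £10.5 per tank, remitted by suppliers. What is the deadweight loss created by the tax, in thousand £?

Deadweight loss = £78.75 thousand.

Demand slope: (89 − 74)/(50 − 53) = -5, so qd = 339 − 5p.
Supply slope: (81 − 65)/(60 − 52) = 2, so qs = 2p − 39.
Before the tax: set 339 − 5p = 2p − 39 → p* = £54, q* = 69.
With the tax collected from suppliers, supply shifts: qs = 2(p − 10.5) − 39.
New equilibrium: consumers pay £57, suppliers receive £46.5, q = 54. (Wedge: pb − ps = 10.5.)
Quantity falls by |ΔQ| = |69 − 54| = 15.
DWL = ½ · t · |ΔQ| = ½ · 10.5 · 15 = £78.75.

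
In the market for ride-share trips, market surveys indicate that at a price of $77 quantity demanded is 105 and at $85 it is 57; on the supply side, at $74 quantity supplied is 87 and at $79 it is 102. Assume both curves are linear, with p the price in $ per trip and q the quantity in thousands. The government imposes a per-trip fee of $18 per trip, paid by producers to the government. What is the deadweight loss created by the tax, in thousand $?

Deadweight loss = $324 thousand.

Demand slope: (57 − 105)/(85 − 77) = -6, so qd = 567 − 6p.
Supply slope: (102 − 87)/(79 − 74) = 3, so qs = 3p − 135.
Without the tax, 567 − 6p = 3p − 135 gives 9p = 702, so p* = $78 and q* = 99.
With the tax collected from producers, supply shifts: qs = 3(p − 18) − 135.
Solving gives q = 63 with buyers paying $84 and producers receiving $66 (the $18 wedge).
Quantity falls by |ΔQ| = |99 − 63| = 36.
DWL = ½ · t · |ΔQ| = ½ · 18 · 36 = $324.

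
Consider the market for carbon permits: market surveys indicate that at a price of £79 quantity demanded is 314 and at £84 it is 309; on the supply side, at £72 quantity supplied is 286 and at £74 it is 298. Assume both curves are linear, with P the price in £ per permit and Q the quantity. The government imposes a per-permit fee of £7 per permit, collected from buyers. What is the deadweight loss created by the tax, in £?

Deadweight loss = £21.

Demand slope: (309 − 314)/(84 − 79) = -1, so Qd = 393 − P.
Supply slope: (298 − 286)/(74 − 72) = 6, so Qs = 6P − 146.
Without the tax, 393 − P = 6P − 146 gives 7P = 539, so P* = £77 and Q* = 316.
With the tax collected from buyers, demand (in seller-price terms) shifts: Qd = 393 − (P + 7).
New equilibrium: buyers pay £83, suppliers receive £76, Q = 310. (Wedge: Pb − Ps = 7.)
Quantity falls by |ΔQ| = |316 − 310| = 6.
DWL = ½ · t · |ΔQ| = ½ · 7 · 6 = £21.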